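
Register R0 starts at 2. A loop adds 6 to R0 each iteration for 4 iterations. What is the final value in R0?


Starting value: R0 = 2
  Iter 1: R0 = 2 + 6 = 8
  Iter 2: R0 = 8 + 6 = 14
  Iter 3: R0 = 14 + 6 = 20
  Iter 4: R0 = 20 + 6 = 26
Final: R0 = 26

26


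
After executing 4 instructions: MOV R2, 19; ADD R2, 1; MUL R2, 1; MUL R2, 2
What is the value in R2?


Register state trace:
  MOV R2, 19  → R2 = 19
  ADD R2, 1  → R2 = 19 + 1 = 20
  MUL R2, 1  → R2 = 20 * 1 = 20
  MUL R2, 2  → R2 = 20 * 2 = 40
Final: R2 = 40

40


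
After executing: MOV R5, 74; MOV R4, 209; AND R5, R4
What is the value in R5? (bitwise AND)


Register state trace:
  MOV R5, 74  → R5 = 74 (0b01001010)
  MOV R4, 209  → R4 = 209 (0b11010001)
  AND R5, R4  → R5 = 74 AND 209 = 64 (0b01000000)
Final: R5 = 64

64


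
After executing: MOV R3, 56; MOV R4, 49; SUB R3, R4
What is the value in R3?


Register state trace:
  MOV R3, 56  → R3 = 56
  MOV R4, 49  → R4 = 49
  SUB R3, R4  → R3 = 56 - 49 = 7
Final: R3 = 7

7


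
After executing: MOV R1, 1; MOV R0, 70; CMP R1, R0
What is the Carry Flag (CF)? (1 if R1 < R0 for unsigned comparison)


Register state trace:
  MOV R1, 1  → R1 = 1
  MOV R0, 70  → R0 = 70
  CMP R1, R0  → unsigned 1 - 70: borrow occurs
  1 < 70, so CF = 1
CF = 1

1


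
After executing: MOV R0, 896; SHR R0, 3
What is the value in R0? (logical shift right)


Register state trace:
  MOV R0, 896  → R0 = 896
  SHR R0, 3  → R0 = 896 >> 3 = 896 // 2^3 = 112
Final: R0 = 112

112


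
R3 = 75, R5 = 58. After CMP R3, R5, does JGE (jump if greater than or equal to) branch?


Trace:
  R3 = 75, R5 = 58
  CMP R3, R5  → compares 75 vs 58
  JGE checks: is 75 greater than or equal to 58?
  75 > 58, so condition is true
Branch taken: Yes

Yes


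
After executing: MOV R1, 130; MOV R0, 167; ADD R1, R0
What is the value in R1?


Register state trace:
  MOV R1, 130  → R1 = 130
  MOV R0, 167  → R0 = 167
  ADD R1, R0  → R1 = 130 + 167 = 297
Final: R1 = 297

297


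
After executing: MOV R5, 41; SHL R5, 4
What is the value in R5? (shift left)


Register state trace:
  MOV R5, 41  → R5 = 41
  SHL R5, 4  → R5 = 41 << 4 = 41 * 2^4 = 656
Final: R5 = 656

656


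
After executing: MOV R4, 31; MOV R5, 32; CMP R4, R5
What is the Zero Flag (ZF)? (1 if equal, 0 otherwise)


Register state trace:
  MOV R4, 31  → R4 = 31
  MOV R5, 32  → R5 = 32
  CMP R4, R5  → computes 31 - 32 = -1
  Result is nonzero, so values are not equal
ZF = 0

0


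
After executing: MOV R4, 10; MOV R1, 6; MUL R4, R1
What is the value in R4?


Register state trace:
  MOV R4, 10  → R4 = 10
  MOV R1, 6  → R1 = 6
  MUL R4, R1  → R4 = 10 * 6 = 60
Final: R4 = 60

60


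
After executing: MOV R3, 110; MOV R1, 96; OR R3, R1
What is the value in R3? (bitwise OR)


Register state trace:
  MOV R3, 110  → R3 = 110 (0b01101110)
  MOV R1, 96  → R1 = 96 (0b01100000)
  OR R3, R1   → R3 = 110 OR 96 = 110 (0b01101110)
Final: R3 = 110

110


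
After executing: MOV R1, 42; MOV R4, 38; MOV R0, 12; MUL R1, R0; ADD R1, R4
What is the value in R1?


Register state trace:
  MOV R1, 42  → R1 = 42
  MOV R4, 38  → R4 = 38
  MOV R0, 12  → R0 = 12
  MUL R1, R0  → R1 = 42 * 12 = 504
  ADD R1, R4  → R1 = 504 + 38 = 542
Final: R1 = 542

542


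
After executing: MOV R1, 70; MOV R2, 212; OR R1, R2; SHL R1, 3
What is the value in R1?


Register state trace:
  MOV R1, 70  → R1 = 70 (0b01000110)
  MOV R2, 212  → R2 = 212 (0b11010100)
  OR R1, R2  → R1 = 70 OR 212 = 214 (0b11010110)
  SHL R1, 3  → R1 = 214 << 3 = 1712
Final: R1 = 1712

1712


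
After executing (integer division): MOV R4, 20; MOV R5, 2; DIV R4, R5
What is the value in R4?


Register state trace:
  MOV R4, 20  → R4 = 20
  MOV R5, 2  → R5 = 2
  DIV R4, R5  → R4 = 20 // 2 = 10
Final: R4 = 10

10


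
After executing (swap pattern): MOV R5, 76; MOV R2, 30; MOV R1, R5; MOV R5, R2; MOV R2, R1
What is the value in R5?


Register state trace (swap pattern):
  MOV R5, 76  → R5 = 76
  MOV R2, 30  → R2 = 30
  MOV R1, R5  → R1 = 76  (save R5)
  MOV R5, R2  → R5 = 30  (R5 gets R2's value)
  MOV R2, R1  → R2 = 76  (R2 gets saved value)
Final: R5 = 30

30


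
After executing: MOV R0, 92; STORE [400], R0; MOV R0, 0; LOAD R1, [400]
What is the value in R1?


Register and memory trace:
  MOV R0, 92  → R0 = 92
  STORE [400], R0  → mem[400] = 92
  MOV R0, 0  → R0 = 0
  LOAD R1, [400]  → R1 = mem[400] = 92
Final: R1 = 92

92


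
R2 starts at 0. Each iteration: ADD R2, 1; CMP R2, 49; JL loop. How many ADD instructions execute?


Loop trace (R2 starts at 0, target 49, step 1):
  ADD #1: R2 = 0 + 1 = 1  → 1 < 49, loop
  ADD #2: R2 = 1 + 1 = 2  → 2 < 49, loop
  ADD #3: R2 = 2 + 1 = 3  → 3 < 49, loop
  ADD #4: R2 = 3 + 1 = 4  → 4 < 49, loop
  ADD #5: R2 = 4 + 1 = 5  → 5 < 49, loop
  ADD #6: R2 = 5 + 1 = 6  → 6 < 49, loop
  ADD #7: R2 = 6 + 1 = 7  → 7 < 49, loop
  ADD #8: R2 = 7 + 1 = 8  → 8 < 49, loop
  ADD #9: R2 = 8 + 1 = 9  → 9 < 49, loop
  ADD #10: R2 = 9 + 1 = 10  → 10 < 49, loop
  ADD #11: R2 = 10 + 1 = 11  → 11 < 49, loop
  ADD #12: R2 = 11 + 1 = 12  → 12 < 49, loop
  ADD #13: R2 = 12 + 1 = 13  → 13 < 49, loop
  ADD #14: R2 = 13 + 1 = 14  → 14 < 49, loop
  ADD #15: R2 = 14 + 1 = 15  → 15 < 49, loop
  ADD #16: R2 = 15 + 1 = 16  → 16 < 49, loop
  ADD #17: R2 = 16 + 1 = 17  → 17 < 49, loop
  ADD #18: R2 = 17 + 1 = 18  → 18 < 49, loop
  ADD #19: R2 = 18 + 1 = 19  → 19 < 49, loop
  ADD #20: R2 = 19 + 1 = 20  → 20 < 49, loop
  ADD #21: R2 = 20 + 1 = 21  → 21 < 49, loop
  ADD #22: R2 = 21 + 1 = 22  → 22 < 49, loop
  ADD #23: R2 = 22 + 1 = 23  → 23 < 49, loop
  ADD #24: R2 = 23 + 1 = 24  → 24 < 49, loop
  ADD #25: R2 = 24 + 1 = 25  → 25 < 49, loop
  ADD #26: R2 = 25 + 1 = 26  → 26 < 49, loop
  ADD #27: R2 = 26 + 1 = 27  → 27 < 49, loop
  ADD #28: R2 = 27 + 1 = 28  → 28 < 49, loop
  ADD #29: R2 = 28 + 1 = 29  → 29 < 49, loop
  ADD #30: R2 = 29 + 1 = 30  → 30 < 49, loop
  ADD #31: R2 = 30 + 1 = 31  → 31 < 49, loop
  ADD #32: R2 = 31 + 1 = 32  → 32 < 49, loop
  ADD #33: R2 = 32 + 1 = 33  → 33 < 49, loop
  ADD #34: R2 = 33 + 1 = 34  → 34 < 49, loop
  ADD #35: R2 = 34 + 1 = 35  → 35 < 49, loop
  ADD #36: R2 = 35 + 1 = 36  → 36 < 49, loop
  ADD #37: R2 = 36 + 1 = 37  → 37 < 49, loop
  ADD #38: R2 = 37 + 1 = 38  → 38 < 49, loop
  ADD #39: R2 = 38 + 1 = 39  → 39 < 49, loop
  ADD #40: R2 = 39 + 1 = 40  → 40 < 49, loop
  ADD #41: R2 = 40 + 1 = 41  → 41 < 49, loop
  ADD #42: R2 = 41 + 1 = 42  → 42 < 49, loop
  ADD #43: R2 = 42 + 1 = 43  → 43 < 49, loop
  ADD #44: R2 = 43 + 1 = 44  → 44 < 49, loop
  ADD #45: R2 = 44 + 1 = 45  → 45 < 49, loop
  ADD #46: R2 = 45 + 1 = 46  → 46 < 49, loop
  ADD #47: R2 = 46 + 1 = 47  → 47 < 49, loop
  ADD #48: R2 = 47 + 1 = 48  → 48 < 49, loop
  ADD #49: R2 = 48 + 1 = 49  → 49 >= 49, exit
Total ADD instructions: 49

49


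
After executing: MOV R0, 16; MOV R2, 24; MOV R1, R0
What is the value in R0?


Register state trace:
  MOV R0, 16  → R0 = 16
  MOV R2, 24  → R2 = 24
  MOV R1, R0  → R1 = 16
Final: R0 = 16

16


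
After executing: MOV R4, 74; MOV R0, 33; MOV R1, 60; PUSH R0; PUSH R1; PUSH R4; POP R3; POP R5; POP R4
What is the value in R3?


Stack trace (top is rightmost):
  MOV R4, 74  → R4 = 74
  MOV R0, 33  → R0 = 33
  MOV R1, 60  → R1 = 60
  PUSH R0  → stack: [33]
  PUSH R1  → stack: [33, 60]
  PUSH R4  → stack: [33, 60, 74]
  POP R3  → R3 = 74, stack: [33, 60]
  POP R5  → R5 = 60, stack: [33]
  POP R4  → R4 = 33, stack: []
Final: R3 = 74

74


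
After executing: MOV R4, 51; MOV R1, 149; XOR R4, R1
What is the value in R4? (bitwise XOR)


Register state trace:
  MOV R4, 51  → R4 = 51 (0b00110011)
  MOV R1, 149  → R1 = 149 (0b10010101)
  XOR R4, R1  → R4 = 51 XOR 149 = 166 (0b10100110)
Final: R4 = 166

166


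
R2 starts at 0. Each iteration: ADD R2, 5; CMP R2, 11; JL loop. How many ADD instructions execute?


Loop trace (R2 starts at 0, target 11, step 5):
  ADD #1: R2 = 0 + 5 = 5  → 5 < 11, loop
  ADD #2: R2 = 5 + 5 = 10  → 10 < 11, loop
  ADD #3: R2 = 10 + 5 = 15  → 15 >= 11, exit
Total ADD instructions: 3

3


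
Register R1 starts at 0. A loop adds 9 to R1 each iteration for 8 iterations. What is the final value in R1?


Starting value: R1 = 0
  Iter 1: R1 = 0 + 9 = 9
  Iter 2: R1 = 9 + 9 = 18
  Iter 3: R1 = 18 + 9 = 27
  Iter 4: R1 = 27 + 9 = 36
  Iter 5: R1 = 36 + 9 = 45
  Iter 6: R1 = 45 + 9 = 54
  Iter 7: R1 = 54 + 9 = 63
  Iter 8: R1 = 63 + 9 = 72
Final: R1 = 72

72


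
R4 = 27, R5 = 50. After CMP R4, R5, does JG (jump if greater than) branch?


Trace:
  R4 = 27, R5 = 50
  CMP R4, R5  → compares 27 vs 50
  JG checks: is 27 greater than 50?
  27 < 50, so condition is false
Branch taken: No

No


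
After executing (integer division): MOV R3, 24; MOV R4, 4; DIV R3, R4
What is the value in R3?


Register state trace:
  MOV R3, 24  → R3 = 24
  MOV R4, 4  → R4 = 4
  DIV R3, R4  → R3 = 24 // 4 = 6
Final: R3 = 6

6


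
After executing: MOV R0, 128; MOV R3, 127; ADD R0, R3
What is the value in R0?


Register state trace:
  MOV R0, 128  → R0 = 128
  MOV R3, 127  → R3 = 127
  ADD R0, R3  → R0 = 128 + 127 = 255
Final: R0 = 255

255


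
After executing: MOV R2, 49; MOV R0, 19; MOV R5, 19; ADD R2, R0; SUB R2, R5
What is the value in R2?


Register state trace:
  MOV R2, 49  → R2 = 49
  MOV R0, 19  → R0 = 19
  MOV R5, 19  → R5 = 19
  ADD R2, R0  → R2 = 49 + 19 = 68
  SUB R2, R5  → R2 = 68 - 19 = 49
Final: R2 = 49

49


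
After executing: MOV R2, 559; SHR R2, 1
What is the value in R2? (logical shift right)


Register state trace:
  MOV R2, 559  → R2 = 559
  SHR R2, 1  → R2 = 559 >> 1 = 559 // 2^1 = 279
Final: R2 = 279

279


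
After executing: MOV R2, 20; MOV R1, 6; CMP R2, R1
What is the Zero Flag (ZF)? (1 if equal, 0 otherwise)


Register state trace:
  MOV R2, 20  → R2 = 20
  MOV R1, 6  → R1 = 6
  CMP R2, R1  → computes 20 - 6 = 14
  Result is nonzero, so values are not equal
ZF = 0

0


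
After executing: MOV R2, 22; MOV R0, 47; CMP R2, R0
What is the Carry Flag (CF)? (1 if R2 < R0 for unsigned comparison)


Register state trace:
  MOV R2, 22  → R2 = 22
  MOV R0, 47  → R0 = 47
  CMP R2, R0  → unsigned 22 - 47: borrow occurs
  22 < 47, so CF = 1
CF = 1

1


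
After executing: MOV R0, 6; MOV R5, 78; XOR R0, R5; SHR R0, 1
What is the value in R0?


Register state trace:
  MOV R0, 6  → R0 = 6 (0b00000110)
  MOV R5, 78  → R5 = 78 (0b01001110)
  XOR R0, R5  → R0 = 6 XOR 78 = 72 (0b01001000)
  SHR R0, 1  → R0 = 72 >> 1 = 36
Final: R0 = 36

36


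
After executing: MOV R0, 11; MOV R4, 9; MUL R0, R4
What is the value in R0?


Register state trace:
  MOV R0, 11  → R0 = 11
  MOV R4, 9  → R4 = 9
  MUL R0, R4  → R0 = 11 * 9 = 99
Final: R0 = 99

99


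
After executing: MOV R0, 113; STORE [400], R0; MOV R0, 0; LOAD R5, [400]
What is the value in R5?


Register and memory trace:
  MOV R0, 113  → R0 = 113
  STORE [400], R0  → mem[400] = 113
  MOV R0, 0  → R0 = 0
  LOAD R5, [400]  → R5 = mem[400] = 113
Final: R5 = 113

113


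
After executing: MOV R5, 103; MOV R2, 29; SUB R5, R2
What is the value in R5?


Register state trace:
  MOV R5, 103  → R5 = 103
  MOV R2, 29  → R2 = 29
  SUB R5, R2  → R5 = 103 - 29 = 74
Final: R5 = 74

74


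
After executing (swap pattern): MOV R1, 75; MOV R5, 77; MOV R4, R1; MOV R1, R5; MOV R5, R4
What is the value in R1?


Register state trace (swap pattern):
  MOV R1, 75  → R1 = 75
  MOV R5, 77  → R5 = 77
  MOV R4, R1  → R4 = 75  (save R1)
  MOV R1, R5  → R1 = 77  (R1 gets R5's value)
  MOV R5, R4  → R5 = 75  (R5 gets saved value)
Final: R1 = 77

77


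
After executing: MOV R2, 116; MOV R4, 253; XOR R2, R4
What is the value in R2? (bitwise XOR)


Register state trace:
  MOV R2, 116  → R2 = 116 (0b01110100)
  MOV R4, 253  → R4 = 253 (0b11111101)
  XOR R2, R4  → R2 = 116 XOR 253 = 137 (0b10001001)
Final: R2 = 137

137


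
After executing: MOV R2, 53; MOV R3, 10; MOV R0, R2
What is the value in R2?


Register state trace:
  MOV R2, 53  → R2 = 53
  MOV R3, 10  → R3 = 10
  MOV R0, R2  → R0 = 53
Final: R2 = 53

53


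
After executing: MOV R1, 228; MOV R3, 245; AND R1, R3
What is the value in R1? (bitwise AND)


Register state trace:
  MOV R1, 228  → R1 = 228 (0b11100100)
  MOV R3, 245  → R3 = 245 (0b11110101)
  AND R1, R3  → R1 = 228 AND 245 = 228 (0b11100100)
Final: R1 = 228

228


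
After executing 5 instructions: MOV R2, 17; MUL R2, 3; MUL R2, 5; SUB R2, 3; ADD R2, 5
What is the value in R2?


Register state trace:
  MOV R2, 17  → R2 = 17
  MUL R2, 3  → R2 = 17 * 3 = 51
  MUL R2, 5  → R2 = 51 * 5 = 255
  SUB R2, 3  → R2 = 255 - 3 = 252
  ADD R2, 5  → R2 = 252 + 5 = 257
Final: R2 = 257

257


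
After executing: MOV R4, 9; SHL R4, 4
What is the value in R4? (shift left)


Register state trace:
  MOV R4, 9  → R4 = 9
  SHL R4, 4  → R4 = 9 << 4 = 9 * 2^4 = 144
Final: R4 = 144

144


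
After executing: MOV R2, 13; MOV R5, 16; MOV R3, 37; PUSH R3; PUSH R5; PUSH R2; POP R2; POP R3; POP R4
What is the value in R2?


Stack trace (top is rightmost):
  MOV R2, 13  → R2 = 13
  MOV R5, 16  → R5 = 16
  MOV R3, 37  → R3 = 37
  PUSH R3  → stack: [37]
  PUSH R5  → stack: [37, 16]
  PUSH R2  → stack: [37, 16, 13]
  POP R2  → R2 = 13, stack: [37, 16]
  POP R3  → R3 = 16, stack: [37]
  POP R4  → R4 = 37, stack: []
Final: R2 = 13

13


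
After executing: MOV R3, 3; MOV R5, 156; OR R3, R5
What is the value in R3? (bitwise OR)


Register state trace:
  MOV R3, 3  → R3 = 3 (0b00000011)
  MOV R5, 156  → R5 = 156 (0b10011100)
  OR R3, R5   → R3 = 3 OR 156 = 159 (0b10011111)
Final: R3 = 159

159


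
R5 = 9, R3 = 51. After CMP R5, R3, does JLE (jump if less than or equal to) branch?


Trace:
  R5 = 9, R3 = 51
  CMP R5, R3  → compares 9 vs 51
  JLE checks: is 9 less than or equal to 51?
  9 < 51, so condition is true
Branch taken: Yes

Yes


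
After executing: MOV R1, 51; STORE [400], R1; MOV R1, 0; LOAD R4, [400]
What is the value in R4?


Register and memory trace:
  MOV R1, 51  → R1 = 51
  STORE [400], R1  → mem[400] = 51
  MOV R1, 0  → R1 = 0
  LOAD R4, [400]  → R4 = mem[400] = 51
Final: R4 = 51

51


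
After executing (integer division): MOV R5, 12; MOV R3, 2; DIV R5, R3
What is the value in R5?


Register state trace:
  MOV R5, 12  → R5 = 12
  MOV R3, 2  → R3 = 2
  DIV R5, R3  → R5 = 12 // 2 = 6
Final: R5 = 6

6


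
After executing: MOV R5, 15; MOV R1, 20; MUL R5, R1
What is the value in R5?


Register state trace:
  MOV R5, 15  → R5 = 15
  MOV R1, 20  → R1 = 20
  MUL R5, R1  → R5 = 15 * 20 = 300
Final: R5 = 300

300


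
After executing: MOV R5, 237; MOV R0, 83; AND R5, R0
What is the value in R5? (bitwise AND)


Register state trace:
  MOV R5, 237  → R5 = 237 (0b11101101)
  MOV R0, 83  → R0 = 83 (0b01010011)
  AND R5, R0  → R5 = 237 AND 83 = 65 (0b01000001)
Final: R5 = 65

65


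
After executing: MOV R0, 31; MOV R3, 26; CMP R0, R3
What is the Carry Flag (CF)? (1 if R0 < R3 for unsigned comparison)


Register state trace:
  MOV R0, 31  → R0 = 31
  MOV R3, 26  → R3 = 26
  CMP R0, R3  → unsigned 31 - 26: no borrow
  31 >= 26, so CF = 0
CF = 0

0


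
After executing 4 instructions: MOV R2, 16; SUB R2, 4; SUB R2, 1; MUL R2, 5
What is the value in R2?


Register state trace:
  MOV R2, 16  → R2 = 16
  SUB R2, 4  → R2 = 16 - 4 = 12
  SUB R2, 1  → R2 = 12 - 1 = 11
  MUL R2, 5  → R2 = 11 * 5 = 55
Final: R2 = 55

55


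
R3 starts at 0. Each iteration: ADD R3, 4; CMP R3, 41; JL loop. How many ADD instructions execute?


Loop trace (R3 starts at 0, target 41, step 4):
  ADD #1: R3 = 0 + 4 = 4  → 4 < 41, loop
  ADD #2: R3 = 4 + 4 = 8  → 8 < 41, loop
  ADD #3: R3 = 8 + 4 = 12  → 12 < 41, loop
  ADD #4: R3 = 12 + 4 = 16  → 16 < 41, loop
  ADD #5: R3 = 16 + 4 = 20  → 20 < 41, loop
  ADD #6: R3 = 20 + 4 = 24  → 24 < 41, loop
  ADD #7: R3 = 24 + 4 = 28  → 28 < 41, loop
  ADD #8: R3 = 28 + 4 = 32  → 32 < 41, loop
  ADD #9: R3 = 32 + 4 = 36  → 36 < 41, loop
  ADD #10: R3 = 36 + 4 = 40  → 40 < 41, loop
  ADD #11: R3 = 40 + 4 = 44  → 44 >= 41, exit
Total ADD instructions: 11

11


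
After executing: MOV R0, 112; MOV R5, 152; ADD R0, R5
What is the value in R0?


Register state trace:
  MOV R0, 112  → R0 = 112
  MOV R5, 152  → R5 = 152
  ADD R0, R5  → R0 = 112 + 152 = 264
Final: R0 = 264

264


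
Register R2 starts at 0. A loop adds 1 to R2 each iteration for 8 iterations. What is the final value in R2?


Starting value: R2 = 0
  Iter 1: R2 = 0 + 1 = 1
  Iter 2: R2 = 1 + 1 = 2
  Iter 3: R2 = 2 + 1 = 3
  Iter 4: R2 = 3 + 1 = 4
  Iter 5: R2 = 4 + 1 = 5
  Iter 6: R2 = 5 + 1 = 6
  Iter 7: R2 = 6 + 1 = 7
  Iter 8: R2 = 7 + 1 = 8
Final: R2 = 8

8


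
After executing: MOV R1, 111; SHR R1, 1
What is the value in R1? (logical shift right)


Register state trace:
  MOV R1, 111  → R1 = 111
  SHR R1, 1  → R1 = 111 >> 1 = 111 // 2^1 = 55
Final: R1 = 55

55


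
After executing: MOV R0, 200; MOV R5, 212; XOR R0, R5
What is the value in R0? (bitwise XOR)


Register state trace:
  MOV R0, 200  → R0 = 200 (0b11001000)
  MOV R5, 212  → R5 = 212 (0b11010100)
  XOR R0, R5  → R0 = 200 XOR 212 = 28 (0b00011100)
Final: R0 = 28

28


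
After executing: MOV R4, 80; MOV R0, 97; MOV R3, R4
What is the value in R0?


Register state trace:
  MOV R4, 80  → R4 = 80
  MOV R0, 97  → R0 = 97
  MOV R3, R4  → R3 = 80
Final: R0 = 97

97


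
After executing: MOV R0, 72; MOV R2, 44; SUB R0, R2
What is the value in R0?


Register state trace:
  MOV R0, 72  → R0 = 72
  MOV R2, 44  → R2 = 44
  SUB R0, R2  → R0 = 72 - 44 = 28
Final: R0 = 28

28


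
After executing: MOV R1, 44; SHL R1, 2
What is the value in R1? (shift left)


Register state trace:
  MOV R1, 44  → R1 = 44
  SHL R1, 2  → R1 = 44 << 2 = 44 * 2^2 = 176
Final: R1 = 176

176


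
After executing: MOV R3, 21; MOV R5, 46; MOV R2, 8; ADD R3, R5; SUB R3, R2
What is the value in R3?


Register state trace:
  MOV R3, 21  → R3 = 21
  MOV R5, 46  → R5 = 46
  MOV R2, 8  → R2 = 8
  ADD R3, R5  → R3 = 21 + 46 = 67
  SUB R3, R2  → R3 = 67 - 8 = 59
Final: R3 = 59

59


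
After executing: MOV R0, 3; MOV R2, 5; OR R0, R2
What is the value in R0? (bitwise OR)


Register state trace:
  MOV R0, 3  → R0 = 3 (0b00000011)
  MOV R2, 5  → R2 = 5 (0b00000101)
  OR R0, R2   → R0 = 3 OR 5 = 7 (0b00000111)
Final: R0 = 7

7


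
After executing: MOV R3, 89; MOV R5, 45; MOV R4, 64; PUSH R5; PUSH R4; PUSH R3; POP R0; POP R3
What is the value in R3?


Stack trace (top is rightmost):
  MOV R3, 89  → R3 = 89
  MOV R5, 45  → R5 = 45
  MOV R4, 64  → R4 = 64
  PUSH R5  → stack: [45]
  PUSH R4  → stack: [45, 64]
  PUSH R3  → stack: [45, 64, 89]
  POP R0  → R0 = 89, stack: [45, 64]
  POP R3  → R3 = 64, stack: [45]
Final: R3 = 64

64


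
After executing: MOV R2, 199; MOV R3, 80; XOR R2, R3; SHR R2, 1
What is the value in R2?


Register state trace:
  MOV R2, 199  → R2 = 199 (0b11000111)
  MOV R3, 80  → R3 = 80 (0b01010000)
  XOR R2, R3  → R2 = 199 XOR 80 = 151 (0b10010111)
  SHR R2, 1  → R2 = 151 >> 1 = 75
Final: R2 = 75

75


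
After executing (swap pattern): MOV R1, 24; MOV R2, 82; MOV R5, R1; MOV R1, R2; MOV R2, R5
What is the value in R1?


Register state trace (swap pattern):
  MOV R1, 24  → R1 = 24
  MOV R2, 82  → R2 = 82
  MOV R5, R1  → R5 = 24  (save R1)
  MOV R1, R2  → R1 = 82  (R1 gets R2's value)
  MOV R2, R5  → R2 = 24  (R2 gets saved value)
Final: R1 = 82

82


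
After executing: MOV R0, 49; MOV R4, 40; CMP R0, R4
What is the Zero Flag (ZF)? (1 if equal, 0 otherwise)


Register state trace:
  MOV R0, 49  → R0 = 49
  MOV R4, 40  → R4 = 40
  CMP R0, R4  → computes 49 - 40 = 9
  Result is nonzero, so values are not equal
ZF = 0

0


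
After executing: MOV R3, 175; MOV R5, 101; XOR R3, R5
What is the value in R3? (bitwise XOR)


Register state trace:
  MOV R3, 175  → R3 = 175 (0b10101111)
  MOV R5, 101  → R5 = 101 (0b01100101)
  XOR R3, R5  → R3 = 175 XOR 101 = 202 (0b11001010)
Final: R3 = 202

202


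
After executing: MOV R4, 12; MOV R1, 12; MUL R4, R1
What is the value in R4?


Register state trace:
  MOV R4, 12  → R4 = 12
  MOV R1, 12  → R1 = 12
  MUL R4, R1  → R4 = 12 * 12 = 144
Final: R4 = 144

144


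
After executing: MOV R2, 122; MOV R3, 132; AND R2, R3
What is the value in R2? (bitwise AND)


Register state trace:
  MOV R2, 122  → R2 = 122 (0b01111010)
  MOV R3, 132  → R3 = 132 (0b10000100)
  AND R2, R3  → R2 = 122 AND 132 = 0 (0b00000000)
Final: R2 = 0

0


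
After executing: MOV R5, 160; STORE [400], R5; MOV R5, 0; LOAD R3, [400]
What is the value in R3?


Register and memory trace:
  MOV R5, 160  → R5 = 160
  STORE [400], R5  → mem[400] = 160
  MOV R5, 0  → R5 = 0
  LOAD R3, [400]  → R3 = mem[400] = 160
Final: R3 = 160

160


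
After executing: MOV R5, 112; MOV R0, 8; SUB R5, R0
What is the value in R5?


Register state trace:
  MOV R5, 112  → R5 = 112
  MOV R0, 8  → R0 = 8
  SUB R5, R0  → R5 = 112 - 8 = 104
Final: R5 = 104

104


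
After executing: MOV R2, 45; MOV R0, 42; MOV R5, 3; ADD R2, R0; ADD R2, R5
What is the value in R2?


Register state trace:
  MOV R2, 45  → R2 = 45
  MOV R0, 42  → R0 = 42
  MOV R5, 3  → R5 = 3
  ADD R2, R0  → R2 = 45 + 42 = 87
  ADD R2, R5  → R2 = 87 + 3 = 90
Final: R2 = 90

90


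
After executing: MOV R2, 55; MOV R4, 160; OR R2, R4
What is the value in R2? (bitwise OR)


Register state trace:
  MOV R2, 55  → R2 = 55 (0b00110111)
  MOV R4, 160  → R4 = 160 (0b10100000)
  OR R2, R4   → R2 = 55 OR 160 = 183 (0b10110111)
Final: R2 = 183

183


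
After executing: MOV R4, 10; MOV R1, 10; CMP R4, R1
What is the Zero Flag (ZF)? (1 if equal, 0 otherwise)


Register state trace:
  MOV R4, 10  → R4 = 10
  MOV R1, 10  → R1 = 10
  CMP R4, R1  → computes 10 - 10 = 0
  Result is zero, so values are equal
ZF = 1

1


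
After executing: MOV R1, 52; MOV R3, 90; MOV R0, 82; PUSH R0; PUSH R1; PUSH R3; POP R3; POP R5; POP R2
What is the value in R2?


Stack trace (top is rightmost):
  MOV R1, 52  → R1 = 52
  MOV R3, 90  → R3 = 90
  MOV R0, 82  → R0 = 82
  PUSH R0  → stack: [82]
  PUSH R1  → stack: [82, 52]
  PUSH R3  → stack: [82, 52, 90]
  POP R3  → R3 = 90, stack: [82, 52]
  POP R5  → R5 = 52, stack: [82]
  POP R2  → R2 = 82, stack: []
Final: R2 = 82

82


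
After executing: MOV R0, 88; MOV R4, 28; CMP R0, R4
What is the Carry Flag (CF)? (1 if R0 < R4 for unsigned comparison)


Register state trace:
  MOV R0, 88  → R0 = 88
  MOV R4, 28  → R4 = 28
  CMP R0, R4  → unsigned 88 - 28: no borrow
  88 >= 28, so CF = 0
CF = 0

0


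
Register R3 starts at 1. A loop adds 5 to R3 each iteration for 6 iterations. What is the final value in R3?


Starting value: R3 = 1
  Iter 1: R3 = 1 + 5 = 6
  Iter 2: R3 = 6 + 5 = 11
  Iter 3: R3 = 11 + 5 = 16
  Iter 4: R3 = 16 + 5 = 21
  Iter 5: R3 = 21 + 5 = 26
  Iter 6: R3 = 26 + 5 = 31
Final: R3 = 31

31


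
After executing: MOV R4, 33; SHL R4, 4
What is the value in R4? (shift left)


Register state trace:
  MOV R4, 33  → R4 = 33
  SHL R4, 4  → R4 = 33 << 4 = 33 * 2^4 = 528
Final: R4 = 528

528


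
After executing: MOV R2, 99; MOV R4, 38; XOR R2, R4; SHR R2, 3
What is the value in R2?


Register state trace:
  MOV R2, 99  → R2 = 99 (0b01100011)
  MOV R4, 38  → R4 = 38 (0b00100110)
  XOR R2, R4  → R2 = 99 XOR 38 = 69 (0b01000101)
  SHR R2, 3  → R2 = 69 >> 3 = 8
Final: R2 = 8

8


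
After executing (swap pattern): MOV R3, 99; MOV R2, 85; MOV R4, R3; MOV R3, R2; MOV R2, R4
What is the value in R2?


Register state trace (swap pattern):
  MOV R3, 99  → R3 = 99
  MOV R2, 85  → R2 = 85
  MOV R4, R3  → R4 = 99  (save R3)
  MOV R3, R2  → R3 = 85  (R3 gets R2's value)
  MOV R2, R4  → R2 = 99  (R2 gets saved value)
Final: R2 = 99

99


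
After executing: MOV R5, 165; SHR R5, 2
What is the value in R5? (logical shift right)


Register state trace:
  MOV R5, 165  → R5 = 165
  SHR R5, 2  → R5 = 165 >> 2 = 165 // 2^2 = 41
Final: R5 = 41

41


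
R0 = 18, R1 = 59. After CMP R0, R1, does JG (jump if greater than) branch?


Trace:
  R0 = 18, R1 = 59
  CMP R0, R1  → compares 18 vs 59
  JG checks: is 18 greater than 59?
  18 < 59, so condition is false
Branch taken: No

No


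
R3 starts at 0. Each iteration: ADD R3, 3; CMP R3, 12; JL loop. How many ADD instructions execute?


Loop trace (R3 starts at 0, target 12, step 3):
  ADD #1: R3 = 0 + 3 = 3  → 3 < 12, loop
  ADD #2: R3 = 3 + 3 = 6  → 6 < 12, loop
  ADD #3: R3 = 6 + 3 = 9  → 9 < 12, loop
  ADD #4: R3 = 9 + 3 = 12  → 12 >= 12, exit
Total ADD instructions: 4

4


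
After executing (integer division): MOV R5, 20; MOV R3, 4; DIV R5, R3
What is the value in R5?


Register state trace:
  MOV R5, 20  → R5 = 20
  MOV R3, 4  → R3 = 4
  DIV R5, R3  → R5 = 20 // 4 = 5
Final: R5 = 5

5


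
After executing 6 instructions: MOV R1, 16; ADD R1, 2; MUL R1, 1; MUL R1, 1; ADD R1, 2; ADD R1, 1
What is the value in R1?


Register state trace:
  MOV R1, 16  → R1 = 16
  ADD R1, 2  → R1 = 16 + 2 = 18
  MUL R1, 1  → R1 = 18 * 1 = 18
  MUL R1, 1  → R1 = 18 * 1 = 18
  ADD R1, 2  → R1 = 18 + 2 = 20
  ADD R1, 1  → R1 = 20 + 1 = 21
Final: R1 = 21

21


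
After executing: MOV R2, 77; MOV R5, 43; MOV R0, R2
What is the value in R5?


Register state trace:
  MOV R2, 77  → R2 = 77
  MOV R5, 43  → R5 = 43
  MOV R0, R2  → R0 = 77
Final: R5 = 43

43


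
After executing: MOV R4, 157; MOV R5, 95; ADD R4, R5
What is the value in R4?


Register state trace:
  MOV R4, 157  → R4 = 157
  MOV R5, 95  → R5 = 95
  ADD R4, R5  → R4 = 157 + 95 = 252
Final: R4 = 252

252


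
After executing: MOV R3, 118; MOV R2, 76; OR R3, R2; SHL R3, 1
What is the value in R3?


Register state trace:
  MOV R3, 118  → R3 = 118 (0b01110110)
  MOV R2, 76  → R2 = 76 (0b01001100)
  OR R3, R2  → R3 = 118 OR 76 = 126 (0b01111110)
  SHL R3, 1  → R3 = 126 << 1 = 252
Final: R3 = 252

252


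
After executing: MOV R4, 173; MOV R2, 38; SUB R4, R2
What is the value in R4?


Register state trace:
  MOV R4, 173  → R4 = 173
  MOV R2, 38  → R2 = 38
  SUB R4, R2  → R4 = 173 - 38 = 135
Final: R4 = 135

135


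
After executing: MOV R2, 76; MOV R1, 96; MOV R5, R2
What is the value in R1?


Register state trace:
  MOV R2, 76  → R2 = 76
  MOV R1, 96  → R1 = 96
  MOV R5, R2  → R5 = 76
Final: R1 = 96

96


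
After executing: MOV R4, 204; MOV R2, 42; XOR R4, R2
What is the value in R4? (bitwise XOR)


Register state trace:
  MOV R4, 204  → R4 = 204 (0b11001100)
  MOV R2, 42  → R2 = 42 (0b00101010)
  XOR R4, R2  → R4 = 204 XOR 42 = 230 (0b11100110)
Final: R4 = 230

230


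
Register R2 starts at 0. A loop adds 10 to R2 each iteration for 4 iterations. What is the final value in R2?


Starting value: R2 = 0
  Iter 1: R2 = 0 + 10 = 10
  Iter 2: R2 = 10 + 10 = 20
  Iter 3: R2 = 20 + 10 = 30
  Iter 4: R2 = 30 + 10 = 40
Final: R2 = 40

40


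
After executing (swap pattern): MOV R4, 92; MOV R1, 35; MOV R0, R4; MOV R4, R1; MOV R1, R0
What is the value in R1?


Register state trace (swap pattern):
  MOV R4, 92  → R4 = 92
  MOV R1, 35  → R1 = 35
  MOV R0, R4  → R0 = 92  (save R4)
  MOV R4, R1  → R4 = 35  (R4 gets R1's value)
  MOV R1, R0  → R1 = 92  (R1 gets saved value)
Final: R1 = 92

92


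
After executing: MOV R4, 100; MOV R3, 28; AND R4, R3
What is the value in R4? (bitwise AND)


Register state trace:
  MOV R4, 100  → R4 = 100 (0b01100100)
  MOV R3, 28  → R3 = 28 (0b00011100)
  AND R4, R3  → R4 = 100 AND 28 = 4 (0b00000100)
Final: R4 = 4

4


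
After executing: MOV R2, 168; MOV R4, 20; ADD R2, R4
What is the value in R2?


Register state trace:
  MOV R2, 168  → R2 = 168
  MOV R4, 20  → R4 = 20
  ADD R2, R4  → R2 = 168 + 20 = 188
Final: R2 = 188

188


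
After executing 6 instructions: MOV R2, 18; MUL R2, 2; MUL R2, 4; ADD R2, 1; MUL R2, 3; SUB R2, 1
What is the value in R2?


Register state trace:
  MOV R2, 18  → R2 = 18
  MUL R2, 2  → R2 = 18 * 2 = 36
  MUL R2, 4  → R2 = 36 * 4 = 144
  ADD R2, 1  → R2 = 144 + 1 = 145
  MUL R2, 3  → R2 = 145 * 3 = 435
  SUB R2, 1  → R2 = 435 - 1 = 434
Final: R2 = 434

434


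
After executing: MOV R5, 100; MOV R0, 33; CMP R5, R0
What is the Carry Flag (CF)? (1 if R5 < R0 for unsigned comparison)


Register state trace:
  MOV R5, 100  → R5 = 100
  MOV R0, 33  → R0 = 33
  CMP R5, R0  → unsigned 100 - 33: no borrow
  100 >= 33, so CF = 0
CF = 0

0


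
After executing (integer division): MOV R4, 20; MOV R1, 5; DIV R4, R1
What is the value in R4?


Register state trace:
  MOV R4, 20  → R4 = 20
  MOV R1, 5  → R1 = 5
  DIV R4, R1  → R4 = 20 // 5 = 4
Final: R4 = 4

4


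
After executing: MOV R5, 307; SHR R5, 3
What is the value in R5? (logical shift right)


Register state trace:
  MOV R5, 307  → R5 = 307
  SHR R5, 3  → R5 = 307 >> 3 = 307 // 2^3 = 38
Final: R5 = 38

38


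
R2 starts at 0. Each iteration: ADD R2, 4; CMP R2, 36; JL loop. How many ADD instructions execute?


Loop trace (R2 starts at 0, target 36, step 4):
  ADD #1: R2 = 0 + 4 = 4  → 4 < 36, loop
  ADD #2: R2 = 4 + 4 = 8  → 8 < 36, loop
  ADD #3: R2 = 8 + 4 = 12  → 12 < 36, loop
  ADD #4: R2 = 12 + 4 = 16  → 16 < 36, loop
  ADD #5: R2 = 16 + 4 = 20  → 20 < 36, loop
  ADD #6: R2 = 20 + 4 = 24  → 24 < 36, loop
  ADD #7: R2 = 24 + 4 = 28  → 28 < 36, loop
  ADD #8: R2 = 28 + 4 = 32  → 32 < 36, loop
  ADD #9: R2 = 32 + 4 = 36  → 36 >= 36, exit
Total ADD instructions: 9

9


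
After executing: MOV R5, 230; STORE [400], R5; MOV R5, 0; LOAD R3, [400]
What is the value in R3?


Register and memory trace:
  MOV R5, 230  → R5 = 230
  STORE [400], R5  → mem[400] = 230
  MOV R5, 0  → R5 = 0
  LOAD R3, [400]  → R3 = mem[400] = 230
Final: R3 = 230

230


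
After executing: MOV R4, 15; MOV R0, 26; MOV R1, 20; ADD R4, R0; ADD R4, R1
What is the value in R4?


Register state trace:
  MOV R4, 15  → R4 = 15
  MOV R0, 26  → R0 = 26
  MOV R1, 20  → R1 = 20
  ADD R4, R0  → R4 = 15 + 26 = 41
  ADD R4, R1  → R4 = 41 + 20 = 61
Final: R4 = 61

61


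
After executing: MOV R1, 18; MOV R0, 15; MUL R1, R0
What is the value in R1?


Register state trace:
  MOV R1, 18  → R1 = 18
  MOV R0, 15  → R0 = 15
  MUL R1, R0  → R1 = 18 * 15 = 270
Final: R1 = 270

270


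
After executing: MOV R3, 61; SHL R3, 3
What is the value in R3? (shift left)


Register state trace:
  MOV R3, 61  → R3 = 61
  SHL R3, 3  → R3 = 61 << 3 = 61 * 2^3 = 488
Final: R3 = 488

488


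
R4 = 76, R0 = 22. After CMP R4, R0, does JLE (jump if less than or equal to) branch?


Trace:
  R4 = 76, R0 = 22
  CMP R4, R0  → compares 76 vs 22
  JLE checks: is 76 less than or equal to 22?
  76 > 22, so condition is false
Branch taken: No

No


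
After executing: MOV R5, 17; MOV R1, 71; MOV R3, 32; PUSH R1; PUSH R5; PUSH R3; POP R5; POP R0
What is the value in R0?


Stack trace (top is rightmost):
  MOV R5, 17  → R5 = 17
  MOV R1, 71  → R1 = 71
  MOV R3, 32  → R3 = 32
  PUSH R1  → stack: [71]
  PUSH R5  → stack: [71, 17]
  PUSH R3  → stack: [71, 17, 32]
  POP R5  → R5 = 32, stack: [71, 17]
  POP R0  → R0 = 17, stack: [71]
Final: R0 = 17

17


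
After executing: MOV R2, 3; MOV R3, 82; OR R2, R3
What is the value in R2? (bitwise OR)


Register state trace:
  MOV R2, 3  → R2 = 3 (0b00000011)
  MOV R3, 82  → R3 = 82 (0b01010010)
  OR R2, R3   → R2 = 3 OR 82 = 83 (0b01010011)
Final: R2 = 83

83


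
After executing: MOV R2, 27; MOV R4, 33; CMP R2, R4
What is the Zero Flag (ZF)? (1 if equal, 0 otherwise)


Register state trace:
  MOV R2, 27  → R2 = 27
  MOV R4, 33  → R4 = 33
  CMP R2, R4  → computes 27 - 33 = -6
  Result is nonzero, so values are not equal
ZF = 0

0


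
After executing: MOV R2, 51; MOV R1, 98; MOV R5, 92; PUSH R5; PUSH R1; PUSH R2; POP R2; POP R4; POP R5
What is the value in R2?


Stack trace (top is rightmost):
  MOV R2, 51  → R2 = 51
  MOV R1, 98  → R1 = 98
  MOV R5, 92  → R5 = 92
  PUSH R5  → stack: [92]
  PUSH R1  → stack: [92, 98]
  PUSH R2  → stack: [92, 98, 51]
  POP R2  → R2 = 51, stack: [92, 98]
  POP R4  → R4 = 98, stack: [92]
  POP R5  → R5 = 92, stack: []
Final: R2 = 51

51


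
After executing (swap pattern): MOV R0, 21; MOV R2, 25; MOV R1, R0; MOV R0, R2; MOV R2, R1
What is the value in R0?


Register state trace (swap pattern):
  MOV R0, 21  → R0 = 21
  MOV R2, 25  → R2 = 25
  MOV R1, R0  → R1 = 21  (save R0)
  MOV R0, R2  → R0 = 25  (R0 gets R2's value)
  MOV R2, R1  → R2 = 21  (R2 gets saved value)
Final: R0 = 25

25


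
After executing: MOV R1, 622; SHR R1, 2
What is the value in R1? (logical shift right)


Register state trace:
  MOV R1, 622  → R1 = 622
  SHR R1, 2  → R1 = 622 >> 2 = 622 // 2^2 = 155
Final: R1 = 155

155


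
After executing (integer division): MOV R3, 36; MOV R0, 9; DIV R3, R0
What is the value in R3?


Register state trace:
  MOV R3, 36  → R3 = 36
  MOV R0, 9  → R0 = 9
  DIV R3, R0  → R3 = 36 // 9 = 4
Final: R3 = 4

4


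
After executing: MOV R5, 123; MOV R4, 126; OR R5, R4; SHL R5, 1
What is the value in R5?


Register state trace:
  MOV R5, 123  → R5 = 123 (0b01111011)
  MOV R4, 126  → R4 = 126 (0b01111110)
  OR R5, R4  → R5 = 123 OR 126 = 127 (0b01111111)
  SHL R5, 1  → R5 = 127 << 1 = 254
Final: R5 = 254

254


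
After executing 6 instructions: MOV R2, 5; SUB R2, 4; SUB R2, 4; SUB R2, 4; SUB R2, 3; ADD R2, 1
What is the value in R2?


Register state trace:
  MOV R2, 5  → R2 = 5
  SUB R2, 4  → R2 = 5 - 4 = 1
  SUB R2, 4  → R2 = 1 - 4 = -3
  SUB R2, 4  → R2 = -3 - 4 = -7
  SUB R2, 3  → R2 = -7 - 3 = -10
  ADD R2, 1  → R2 = -10 + 1 = -9
Final: R2 = -9

-9


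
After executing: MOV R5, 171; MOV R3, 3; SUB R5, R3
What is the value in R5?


Register state trace:
  MOV R5, 171  → R5 = 171
  MOV R3, 3  → R3 = 3
  SUB R5, R3  → R5 = 171 - 3 = 168
Final: R5 = 168

168


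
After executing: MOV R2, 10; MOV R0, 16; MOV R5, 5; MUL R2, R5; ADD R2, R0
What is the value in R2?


Register state trace:
  MOV R2, 10  → R2 = 10
  MOV R0, 16  → R0 = 16
  MOV R5, 5  → R5 = 5
  MUL R2, R5  → R2 = 10 * 5 = 50
  ADD R2, R0  → R2 = 50 + 16 = 66
Final: R2 = 66

66


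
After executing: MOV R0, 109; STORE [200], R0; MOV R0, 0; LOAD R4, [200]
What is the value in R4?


Register and memory trace:
  MOV R0, 109  → R0 = 109
  STORE [200], R0  → mem[200] = 109
  MOV R0, 0  → R0 = 0
  LOAD R4, [200]  → R4 = mem[200] = 109
Final: R4 = 109

109


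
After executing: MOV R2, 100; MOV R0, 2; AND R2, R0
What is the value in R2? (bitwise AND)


Register state trace:
  MOV R2, 100  → R2 = 100 (0b01100100)
  MOV R0, 2  → R0 = 2 (0b00000010)
  AND R2, R0  → R2 = 100 AND 2 = 0 (0b00000000)
Final: R2 = 0

0


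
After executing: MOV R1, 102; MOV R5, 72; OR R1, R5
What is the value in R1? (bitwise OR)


Register state trace:
  MOV R1, 102  → R1 = 102 (0b01100110)
  MOV R5, 72  → R5 = 72 (0b01001000)
  OR R1, R5   → R1 = 102 OR 72 = 110 (0b01101110)
Final: R1 = 110

110


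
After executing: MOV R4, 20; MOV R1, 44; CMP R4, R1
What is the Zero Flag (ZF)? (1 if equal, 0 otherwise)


Register state trace:
  MOV R4, 20  → R4 = 20
  MOV R1, 44  → R1 = 44
  CMP R4, R1  → computes 20 - 44 = -24
  Result is nonzero, so values are not equal
ZF = 0

0


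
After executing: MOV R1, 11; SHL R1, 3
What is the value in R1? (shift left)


Register state trace:
  MOV R1, 11  → R1 = 11
  SHL R1, 3  → R1 = 11 << 3 = 11 * 2^3 = 88
Final: R1 = 88

88


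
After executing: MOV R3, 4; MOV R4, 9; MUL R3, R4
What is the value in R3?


Register state trace:
  MOV R3, 4  → R3 = 4
  MOV R4, 9  → R4 = 9
  MUL R3, R4  → R3 = 4 * 9 = 36
Final: R3 = 36

36


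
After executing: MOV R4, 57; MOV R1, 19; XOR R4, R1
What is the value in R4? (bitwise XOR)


Register state trace:
  MOV R4, 57  → R4 = 57 (0b00111001)
  MOV R1, 19  → R1 = 19 (0b00010011)
  XOR R4, R1  → R4 = 57 XOR 19 = 42 (0b00101010)
Final: R4 = 42

42


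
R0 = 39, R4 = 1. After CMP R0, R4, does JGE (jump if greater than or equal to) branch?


Trace:
  R0 = 39, R4 = 1
  CMP R0, R4  → compares 39 vs 1
  JGE checks: is 39 greater than or equal to 1?
  39 > 1, so condition is true
Branch taken: Yes

Yes


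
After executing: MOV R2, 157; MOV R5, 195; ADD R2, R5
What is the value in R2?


Register state trace:
  MOV R2, 157  → R2 = 157
  MOV R5, 195  → R5 = 195
  ADD R2, R5  → R2 = 157 + 195 = 352
Final: R2 = 352

352


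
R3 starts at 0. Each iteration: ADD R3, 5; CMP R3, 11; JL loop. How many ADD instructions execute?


Loop trace (R3 starts at 0, target 11, step 5):
  ADD #1: R3 = 0 + 5 = 5  → 5 < 11, loop
  ADD #2: R3 = 5 + 5 = 10  → 10 < 11, loop
  ADD #3: R3 = 10 + 5 = 15  → 15 >= 11, exit
Total ADD instructions: 3

3


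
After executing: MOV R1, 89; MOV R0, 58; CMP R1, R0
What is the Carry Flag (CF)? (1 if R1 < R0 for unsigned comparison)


Register state trace:
  MOV R1, 89  → R1 = 89
  MOV R0, 58  → R0 = 58
  CMP R1, R0  → unsigned 89 - 58: no borrow
  89 >= 58, so CF = 0
CF = 0

0


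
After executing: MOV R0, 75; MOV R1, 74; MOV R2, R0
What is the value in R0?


Register state trace:
  MOV R0, 75  → R0 = 75
  MOV R1, 74  → R1 = 74
  MOV R2, R0  → R2 = 75
Final: R0 = 75

75


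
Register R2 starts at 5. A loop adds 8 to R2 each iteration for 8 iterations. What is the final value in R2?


Starting value: R2 = 5
  Iter 1: R2 = 5 + 8 = 13
  Iter 2: R2 = 13 + 8 = 21
  Iter 3: R2 = 21 + 8 = 29
  Iter 4: R2 = 29 + 8 = 37
  Iter 5: R2 = 37 + 8 = 45
  Iter 6: R2 = 45 + 8 = 53
  Iter 7: R2 = 53 + 8 = 61
  Iter 8: R2 = 61 + 8 = 69
Final: R2 = 69

69


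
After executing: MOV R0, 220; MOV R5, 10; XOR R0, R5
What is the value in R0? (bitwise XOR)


Register state trace:
  MOV R0, 220  → R0 = 220 (0b11011100)
  MOV R5, 10  → R5 = 10 (0b00001010)
  XOR R0, R5  → R0 = 220 XOR 10 = 214 (0b11010110)
Final: R0 = 214

214


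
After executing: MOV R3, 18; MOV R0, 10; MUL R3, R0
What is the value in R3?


Register state trace:
  MOV R3, 18  → R3 = 18
  MOV R0, 10  → R0 = 10
  MUL R3, R0  → R3 = 18 * 10 = 180
Final: R3 = 180

180


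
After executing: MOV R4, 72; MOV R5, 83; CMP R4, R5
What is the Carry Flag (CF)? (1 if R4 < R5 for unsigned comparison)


Register state trace:
  MOV R4, 72  → R4 = 72
  MOV R5, 83  → R5 = 83
  CMP R4, R5  → unsigned 72 - 83: borrow occurs
  72 < 83, so CF = 1
CF = 1

1


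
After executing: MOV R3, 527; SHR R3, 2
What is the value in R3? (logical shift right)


Register state trace:
  MOV R3, 527  → R3 = 527
  SHR R3, 2  → R3 = 527 >> 2 = 527 // 2^2 = 131
Final: R3 = 131

131


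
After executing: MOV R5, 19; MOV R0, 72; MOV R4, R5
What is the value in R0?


Register state trace:
  MOV R5, 19  → R5 = 19
  MOV R0, 72  → R0 = 72
  MOV R4, R5  → R4 = 19
Final: R0 = 72

72


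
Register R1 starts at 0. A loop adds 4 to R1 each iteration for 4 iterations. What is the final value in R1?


Starting value: R1 = 0
  Iter 1: R1 = 0 + 4 = 4
  Iter 2: R1 = 4 + 4 = 8
  Iter 3: R1 = 8 + 4 = 12
  Iter 4: R1 = 12 + 4 = 16
Final: R1 = 16

16


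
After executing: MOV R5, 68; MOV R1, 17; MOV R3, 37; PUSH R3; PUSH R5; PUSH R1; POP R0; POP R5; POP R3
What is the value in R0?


Stack trace (top is rightmost):
  MOV R5, 68  → R5 = 68
  MOV R1, 17  → R1 = 17
  MOV R3, 37  → R3 = 37
  PUSH R3  → stack: [37]
  PUSH R5  → stack: [37, 68]
  PUSH R1  → stack: [37, 68, 17]
  POP R0  → R0 = 17, stack: [37, 68]
  POP R5  → R5 = 68, stack: [37]
  POP R3  → R3 = 37, stack: []
Final: R0 = 17

17
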